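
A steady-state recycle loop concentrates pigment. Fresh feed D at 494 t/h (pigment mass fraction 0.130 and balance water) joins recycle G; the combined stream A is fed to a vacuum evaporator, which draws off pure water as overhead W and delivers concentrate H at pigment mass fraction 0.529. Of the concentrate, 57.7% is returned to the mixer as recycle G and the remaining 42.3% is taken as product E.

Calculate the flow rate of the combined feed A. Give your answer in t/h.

Overall pigment balance (none leaves overhead): pigment in fresh feed = pigment in product, i.e. 494×0.130 = (1−0.577)·H·0.529.
H = 64.22/(0.529×0.423) = 286.99 t/h.
Recycle G = 0.577×286.99 = 165.6 t/h.
Combined feed A = 494 + 165.6 = 659.6 t/h.

659.6 t/h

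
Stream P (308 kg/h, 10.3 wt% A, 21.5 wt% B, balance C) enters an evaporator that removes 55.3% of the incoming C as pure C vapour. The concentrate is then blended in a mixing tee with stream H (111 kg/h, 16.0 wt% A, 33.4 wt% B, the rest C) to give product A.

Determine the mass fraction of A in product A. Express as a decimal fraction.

Vapour removed = 0.553×0.682×308 = 116.16 kg/h; concentrate = 191.84 kg/h.
A reaching the mixer = 31.724 (from concentrate) + 111×0.160 = 49.484 kg/h.
Product flow = 191.84 + 111 = 302.84 kg/h; A fraction = 0.1634.

0.1634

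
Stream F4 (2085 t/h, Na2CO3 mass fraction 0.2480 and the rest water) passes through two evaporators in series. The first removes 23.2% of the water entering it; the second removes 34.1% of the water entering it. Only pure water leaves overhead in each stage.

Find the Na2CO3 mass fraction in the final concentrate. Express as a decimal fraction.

water in feed = 2085×0.752 = 1567.9 t/h.
After stage 1: water left = (1−0.232)×1567.9 = 1204.2; stream total = 1721.2 t/h.
After stage 2: water left = (1−0.341)×1204.2 = 793.54; final concentrate = 1310.6 t/h.
Na2CO3 fraction = 517.08/1310.6 = 0.3945.

0.3945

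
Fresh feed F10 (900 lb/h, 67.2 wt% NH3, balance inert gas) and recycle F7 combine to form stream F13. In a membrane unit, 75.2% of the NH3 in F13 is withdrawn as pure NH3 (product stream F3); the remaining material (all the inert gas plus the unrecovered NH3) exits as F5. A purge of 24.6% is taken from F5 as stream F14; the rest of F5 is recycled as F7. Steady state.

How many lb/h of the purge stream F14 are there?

inert gas enters only via F10 and leaves only via the purge: 900×0.328 = 0.246×(inert gas in F5), and the membrane unit passes all inert gas, so inert gas in F13 = inert gas in F5 = 1200 lb/h.
NH3 in F13: m_A = 900×0.672 + (1−0.246)·(1−0.752)·m_A, so m_A = 604.8/0.8130 = 743.9 lb/h.
F5 = (1−0.752)×743.9 + 1200 = 1384.5 lb/h.
Purge F14 = 0.246×1384.5 = 340.58 lb/h.

340.6 lb/h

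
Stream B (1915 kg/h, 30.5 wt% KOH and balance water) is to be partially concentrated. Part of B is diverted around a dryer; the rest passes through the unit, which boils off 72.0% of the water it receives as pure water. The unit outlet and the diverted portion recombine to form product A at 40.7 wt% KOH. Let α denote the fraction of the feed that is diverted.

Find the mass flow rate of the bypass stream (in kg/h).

All 1915×0.305 = 584.07 kg/h of KOH reaches A, so A = 584.07/0.407 = 1435.1 kg/h and vapour = 479.93 kg/h.
The evaporator receives (1−α)·1915 of feed at 0.695 water and removes 0.720 of that water:
0.720×0.695×(1−α)×1915 = 479.93
(1−α) = 479.93/958.27 = 0.5008;  α = 0.4992.
Bypass flow = 0.4992×1915 = 955.91 kg/h.

955.9 kg/h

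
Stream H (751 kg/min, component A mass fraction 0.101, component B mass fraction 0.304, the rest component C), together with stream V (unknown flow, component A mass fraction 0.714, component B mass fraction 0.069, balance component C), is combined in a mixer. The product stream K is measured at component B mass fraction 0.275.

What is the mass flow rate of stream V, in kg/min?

Let V be the unknown flow. Total out = 751 + V.
component B balance: 228.3 + 0.069·V = 0.275·(751 + V)
(0.069 − 0.275)·V = 0.275×751 − 228.3 = -21.779
V = -21.779 / -0.206 = 105.72 kg/min

105.7 kg/min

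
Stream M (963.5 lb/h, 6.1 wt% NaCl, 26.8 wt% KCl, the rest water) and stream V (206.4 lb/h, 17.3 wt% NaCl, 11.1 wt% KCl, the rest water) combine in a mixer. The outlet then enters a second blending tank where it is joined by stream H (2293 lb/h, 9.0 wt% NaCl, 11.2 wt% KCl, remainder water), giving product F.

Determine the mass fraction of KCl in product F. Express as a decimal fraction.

0.155

Overall, product flow = 3462.9 lb/h.
KCl in = 963.5×0.268 + 206.4×0.111 + 2293×0.112 = 537.94 lb/h.
KCl fraction in F = 0.155.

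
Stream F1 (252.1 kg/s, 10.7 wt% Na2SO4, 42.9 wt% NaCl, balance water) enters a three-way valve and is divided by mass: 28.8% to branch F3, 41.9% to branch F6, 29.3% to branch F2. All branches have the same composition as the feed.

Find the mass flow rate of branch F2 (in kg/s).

Branch F2 flow = 0.293×252.1 = 73.865 kg/s.

73.87 kg/s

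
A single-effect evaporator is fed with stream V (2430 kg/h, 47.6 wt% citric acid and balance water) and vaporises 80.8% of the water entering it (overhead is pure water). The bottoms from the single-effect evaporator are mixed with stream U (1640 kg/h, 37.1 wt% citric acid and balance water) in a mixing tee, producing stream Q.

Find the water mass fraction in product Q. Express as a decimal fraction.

0.420

Vapour removed = 0.808×0.524×2430 = 1028.8 kg/h; concentrate = 1401.2 kg/h.
water reaching the mixer = 244.48 (from concentrate) + 1640×0.629 = 1276 kg/h.
Product flow = 1401.2 + 1640 = 3041.2 kg/h; water fraction = 0.420.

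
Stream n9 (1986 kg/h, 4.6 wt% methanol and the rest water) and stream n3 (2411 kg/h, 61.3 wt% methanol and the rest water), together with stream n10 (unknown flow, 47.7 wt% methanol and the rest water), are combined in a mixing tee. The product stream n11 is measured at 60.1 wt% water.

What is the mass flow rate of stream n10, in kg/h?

2373 kg/h

Let n10 be the unknown flow. Total out = 4397 + n10.
water balance: 2827.7 + 0.523·n10 = 0.601·(4397 + n10)
(0.523 − 0.601)·n10 = 0.601×4397 − 2827.7 = -185.1
n10 = -185.1 / -0.078 = 2373.1 kg/h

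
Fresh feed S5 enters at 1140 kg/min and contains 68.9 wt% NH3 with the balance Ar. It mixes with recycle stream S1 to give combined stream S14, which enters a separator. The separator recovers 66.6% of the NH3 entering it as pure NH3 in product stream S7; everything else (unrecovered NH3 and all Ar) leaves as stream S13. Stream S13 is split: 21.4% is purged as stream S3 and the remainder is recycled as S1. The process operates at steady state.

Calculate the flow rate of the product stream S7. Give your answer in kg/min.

709.3 kg/min

NH3 in S14: m_A = 1140×0.689 + (1−0.214)·(1−0.666)·m_A, so m_A = 785.46/0.7375 = 1065.1 kg/min.
Product S7 = 0.666×1065.1 = 709.33 kg/min.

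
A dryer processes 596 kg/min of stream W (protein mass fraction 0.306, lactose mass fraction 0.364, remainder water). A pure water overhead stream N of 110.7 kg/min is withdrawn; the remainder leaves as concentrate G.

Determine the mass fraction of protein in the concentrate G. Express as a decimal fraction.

0.376

protein is not removed: 596×0.306 = 182.38 kg/min of protein enters G.
Concentrate = 596 − 110.7 = 485.3 kg/min.
Mass fraction = 182.38/485.3 = 0.376.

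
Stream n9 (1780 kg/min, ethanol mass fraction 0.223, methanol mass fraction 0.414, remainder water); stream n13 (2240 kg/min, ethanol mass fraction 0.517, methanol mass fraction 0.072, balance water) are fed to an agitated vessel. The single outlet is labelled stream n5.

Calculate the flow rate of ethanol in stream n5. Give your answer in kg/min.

ethanol out = ethanol in = 1780×0.223 + 2240×0.517 = 1555 kg/min.

1555 kg/min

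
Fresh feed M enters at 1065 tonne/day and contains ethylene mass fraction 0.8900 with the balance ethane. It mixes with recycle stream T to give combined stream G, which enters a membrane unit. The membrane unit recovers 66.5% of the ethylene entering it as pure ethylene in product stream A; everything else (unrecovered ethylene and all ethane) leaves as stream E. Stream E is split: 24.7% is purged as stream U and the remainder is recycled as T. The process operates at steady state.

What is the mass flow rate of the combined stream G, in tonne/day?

ethane enters only via M and leaves only via the purge: 1065×0.110 = 0.247×(ethane in E), and the membrane unit passes all ethane, so ethane in G = ethane in E = 474.29 tonne/day.
ethylene in G: m_A = 1065×0.890 + (1−0.247)·(1−0.665)·m_A, so m_A = 947.85/0.7477 = 1267.6 tonne/day.
G = 1267.6 + 474.29 = 1741.9 tonne/day.

1742 tonne/day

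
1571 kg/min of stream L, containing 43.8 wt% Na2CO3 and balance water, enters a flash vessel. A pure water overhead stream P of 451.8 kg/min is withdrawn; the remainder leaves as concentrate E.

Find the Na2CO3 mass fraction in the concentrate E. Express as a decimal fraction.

Na2CO3 is not removed: 1571×0.438 = 688.1 kg/min of Na2CO3 enters E.
Concentrate = 1571 − 451.8 = 1119.2 kg/min.
Mass fraction = 688.1/1119.2 = 0.615.

0.615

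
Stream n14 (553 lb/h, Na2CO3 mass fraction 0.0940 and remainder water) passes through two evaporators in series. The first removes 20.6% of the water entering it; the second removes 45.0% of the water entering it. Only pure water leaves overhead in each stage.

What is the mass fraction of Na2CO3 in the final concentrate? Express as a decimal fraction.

water in feed = 553×0.906 = 501.02 lb/h.
After stage 1: water left = (1−0.206)×501.02 = 397.81; stream total = 449.79 lb/h.
After stage 2: water left = (1−0.450)×397.81 = 218.79; final concentrate = 270.78 lb/h.
Na2CO3 fraction = 51.982/270.78 = 0.1920.

0.1920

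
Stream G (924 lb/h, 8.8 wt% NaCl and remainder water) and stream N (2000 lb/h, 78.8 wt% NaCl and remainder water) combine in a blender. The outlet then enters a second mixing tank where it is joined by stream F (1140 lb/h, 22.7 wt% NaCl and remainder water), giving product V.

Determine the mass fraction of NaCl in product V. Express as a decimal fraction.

0.471

Overall, product flow = 4064 lb/h.
NaCl in = 924×0.088 + 2000×0.788 + 1140×0.227 = 1916.1 lb/h.
NaCl fraction in V = 0.471.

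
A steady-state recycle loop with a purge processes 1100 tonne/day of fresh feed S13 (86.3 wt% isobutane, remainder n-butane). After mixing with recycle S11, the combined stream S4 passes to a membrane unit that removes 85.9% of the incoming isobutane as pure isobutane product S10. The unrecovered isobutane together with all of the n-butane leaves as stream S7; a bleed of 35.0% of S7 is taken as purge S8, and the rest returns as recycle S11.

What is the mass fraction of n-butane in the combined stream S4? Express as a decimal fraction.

0.292

n-butane enters only via S13 and leaves only via the purge: 1100×0.137 = 0.350×(n-butane in S7), and the membrane unit passes all n-butane, so n-butane in S4 = n-butane in S7 = 430.57 tonne/day.
isobutane in S4: m_A = 1100×0.863 + (1−0.350)·(1−0.859)·m_A, so m_A = 949.3/0.9083 = 1045.1 tonne/day.
S4 = 1045.1 + 430.57 = 1475.7 tonne/day.
n-butane fraction in S4 = 430.57/1475.7 = 0.292.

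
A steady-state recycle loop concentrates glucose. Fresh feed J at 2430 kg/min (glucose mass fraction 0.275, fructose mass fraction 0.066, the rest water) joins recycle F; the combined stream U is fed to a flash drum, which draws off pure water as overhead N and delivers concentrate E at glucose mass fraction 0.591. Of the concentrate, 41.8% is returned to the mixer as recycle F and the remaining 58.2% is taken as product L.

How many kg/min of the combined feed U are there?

3242 kg/min

Overall glucose balance (none leaves overhead): glucose in fresh feed = glucose in product, i.e. 2430×0.275 = (1−0.418)·E·0.591.
E = 668.25/(0.591×0.582) = 1942.8 kg/min.
Recycle F = 0.418×1942.8 = 812.09 kg/min.
Combined feed U = 2430 + 812.09 = 3242.1 kg/min.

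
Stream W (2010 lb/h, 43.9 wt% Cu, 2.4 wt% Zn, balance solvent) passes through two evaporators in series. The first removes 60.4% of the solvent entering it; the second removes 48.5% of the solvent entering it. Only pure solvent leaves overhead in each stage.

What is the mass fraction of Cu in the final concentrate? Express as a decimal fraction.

solvent in feed = 2010×0.537 = 1079.4 lb/h.
After stage 1: solvent left = (1−0.604)×1079.4 = 427.43; stream total = 1358.1 lb/h.
After stage 2: solvent left = (1−0.485)×427.43 = 220.13; final concentrate = 1150.8 lb/h.
Cu fraction = 882.39/1150.8 = 0.7668.

0.7668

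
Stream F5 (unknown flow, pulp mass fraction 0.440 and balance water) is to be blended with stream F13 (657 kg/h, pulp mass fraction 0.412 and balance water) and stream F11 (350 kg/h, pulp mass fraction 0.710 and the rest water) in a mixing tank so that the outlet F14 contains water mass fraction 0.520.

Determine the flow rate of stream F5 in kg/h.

Let F5 be the unknown flow. Total out = 1007 + F5.
water balance: 487.82 + 0.560·F5 = 0.520·(1007 + F5)
(0.560 − 0.520)·F5 = 0.520×1007 − 487.82 = 35.824
F5 = 35.824 / 0.040 = 895.6 kg/h

895.6 kg/h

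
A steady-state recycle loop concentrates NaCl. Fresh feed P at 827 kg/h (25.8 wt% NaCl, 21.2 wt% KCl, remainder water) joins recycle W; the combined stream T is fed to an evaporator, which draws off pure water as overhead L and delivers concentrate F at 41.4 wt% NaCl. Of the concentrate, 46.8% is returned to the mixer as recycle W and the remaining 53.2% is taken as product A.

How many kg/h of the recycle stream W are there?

453.4 kg/h

Overall NaCl balance (none leaves overhead): NaCl in fresh feed = NaCl in product, i.e. 827×0.258 = (1−0.468)·F·0.414.
F = 213.37/(0.414×0.532) = 968.75 kg/h.
Recycle W = 0.468×968.75 = 453.38 kg/h.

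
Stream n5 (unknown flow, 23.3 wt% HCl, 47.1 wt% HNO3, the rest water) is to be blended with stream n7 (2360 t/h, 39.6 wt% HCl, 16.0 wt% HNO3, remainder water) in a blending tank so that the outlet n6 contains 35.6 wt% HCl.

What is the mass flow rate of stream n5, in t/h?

767.5 t/h

Let n5 be the unknown flow. Total out = 2360 + n5.
HCl balance: 934.56 + 0.233·n5 = 0.356·(2360 + n5)
(0.233 − 0.356)·n5 = 0.356×2360 − 934.56 = -94.4
n5 = -94.4 / -0.123 = 767.48 t/h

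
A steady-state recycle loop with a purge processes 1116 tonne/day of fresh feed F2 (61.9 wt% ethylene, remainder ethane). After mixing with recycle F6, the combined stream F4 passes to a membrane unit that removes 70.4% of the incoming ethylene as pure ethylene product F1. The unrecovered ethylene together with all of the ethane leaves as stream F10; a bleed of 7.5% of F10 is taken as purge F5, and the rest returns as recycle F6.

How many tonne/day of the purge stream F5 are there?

446.3 tonne/day

ethane enters only via F2 and leaves only via the purge: 1116×0.381 = 0.075×(ethane in F10), and the membrane unit passes all ethane, so ethane in F4 = ethane in F10 = 5669.3 tonne/day.
ethylene in F4: m_A = 1116×0.619 + (1−0.075)·(1−0.704)·m_A, so m_A = 690.8/0.7262 = 951.26 tonne/day.
F10 = (1−0.704)×951.26 + 5669.3 = 5950.9 tonne/day.
Purge F5 = 0.075×5950.9 = 446.31 tonne/day.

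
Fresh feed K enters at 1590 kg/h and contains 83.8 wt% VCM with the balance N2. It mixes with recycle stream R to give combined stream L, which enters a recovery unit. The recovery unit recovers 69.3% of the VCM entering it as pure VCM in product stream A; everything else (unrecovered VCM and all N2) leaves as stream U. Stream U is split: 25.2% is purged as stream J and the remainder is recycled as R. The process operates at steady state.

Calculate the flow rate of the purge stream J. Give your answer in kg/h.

N2 enters only via K and leaves only via the purge: 1590×0.162 = 0.252×(N2 in U), and the recovery unit passes all N2, so N2 in L = N2 in U = 1022.1 kg/h.
VCM in L: m_A = 1590×0.838 + (1−0.252)·(1−0.693)·m_A, so m_A = 1332.4/0.7704 = 1729.6 kg/h.
U = (1−0.693)×1729.6 + 1022.1 = 1553.1 kg/h.
Purge J = 0.252×1553.1 = 391.39 kg/h.

391.4 kg/h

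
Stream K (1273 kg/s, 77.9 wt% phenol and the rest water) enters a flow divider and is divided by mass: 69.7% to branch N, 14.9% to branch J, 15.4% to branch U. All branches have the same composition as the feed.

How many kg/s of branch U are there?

196 kg/s

Branch U flow = 0.154×1273 = 196.04 kg/s.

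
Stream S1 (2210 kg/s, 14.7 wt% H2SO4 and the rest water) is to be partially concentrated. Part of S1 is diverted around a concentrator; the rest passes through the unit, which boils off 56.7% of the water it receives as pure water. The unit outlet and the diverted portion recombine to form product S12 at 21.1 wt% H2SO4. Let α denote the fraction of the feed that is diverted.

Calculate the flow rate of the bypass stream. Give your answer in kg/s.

824 kg/s

All 2210×0.147 = 324.87 kg/s of H2SO4 reaches S12, so S12 = 324.87/0.211 = 1539.7 kg/s and vapour = 670.33 kg/s.
The evaporator receives (1−α)·2210 of feed at 0.853 water and removes 0.567 of that water:
0.567×0.853×(1−α)×2210 = 670.33
(1−α) = 670.33/1068.9 = 0.6271;  α = 0.3729.
Bypass flow = 0.3729×2210 = 824.02 kg/s.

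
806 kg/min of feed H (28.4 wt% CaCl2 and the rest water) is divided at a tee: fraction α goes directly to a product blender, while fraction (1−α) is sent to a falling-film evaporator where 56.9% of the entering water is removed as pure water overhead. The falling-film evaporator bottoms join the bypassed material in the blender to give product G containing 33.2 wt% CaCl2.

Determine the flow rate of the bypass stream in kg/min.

520 kg/min

All 806×0.284 = 228.9 kg/min of CaCl2 reaches G, so G = 228.9/0.332 = 689.47 kg/min and vapour = 116.53 kg/min.
The evaporator receives (1−α)·806 of feed at 0.716 water and removes 0.569 of that water:
0.569×0.716×(1−α)×806 = 116.53
(1−α) = 116.53/328.37 = 0.3549;  α = 0.6451.
Bypass flow = 0.6451×806 = 519.97 kg/min.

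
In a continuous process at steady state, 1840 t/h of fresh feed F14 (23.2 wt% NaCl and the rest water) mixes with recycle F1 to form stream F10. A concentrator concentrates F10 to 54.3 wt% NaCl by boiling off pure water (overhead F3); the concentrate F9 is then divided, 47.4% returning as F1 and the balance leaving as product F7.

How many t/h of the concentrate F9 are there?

1495 t/h

Overall NaCl balance (none leaves overhead): NaCl in fresh feed = NaCl in product, i.e. 1840×0.232 = (1−0.474)·F9·0.543.
F9 = 426.88/(0.543×0.526) = 1494.6 t/h.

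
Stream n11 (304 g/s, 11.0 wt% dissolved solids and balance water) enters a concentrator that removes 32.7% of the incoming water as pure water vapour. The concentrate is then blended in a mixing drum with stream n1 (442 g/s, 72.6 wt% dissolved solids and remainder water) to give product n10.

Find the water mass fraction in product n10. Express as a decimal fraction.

0.461

Vapour removed = 0.327×0.890×304 = 88.473 g/s; concentrate = 215.53 g/s.
water reaching the mixer = 182.09 (from concentrate) + 442×0.274 = 303.19 g/s.
Product flow = 215.53 + 442 = 657.53 g/s; water fraction = 0.461.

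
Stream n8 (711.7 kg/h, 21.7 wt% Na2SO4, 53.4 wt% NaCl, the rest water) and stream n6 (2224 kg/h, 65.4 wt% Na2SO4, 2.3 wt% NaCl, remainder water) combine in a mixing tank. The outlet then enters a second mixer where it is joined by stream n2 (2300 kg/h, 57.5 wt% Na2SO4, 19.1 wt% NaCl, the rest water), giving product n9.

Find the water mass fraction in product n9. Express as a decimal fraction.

0.2738

Overall, product flow = 5235.7 kg/h.
water in = 711.7×0.249 + 2224×0.323 + 2300×0.234 = 1433.8 kg/h.
water fraction in n9 = 0.2738.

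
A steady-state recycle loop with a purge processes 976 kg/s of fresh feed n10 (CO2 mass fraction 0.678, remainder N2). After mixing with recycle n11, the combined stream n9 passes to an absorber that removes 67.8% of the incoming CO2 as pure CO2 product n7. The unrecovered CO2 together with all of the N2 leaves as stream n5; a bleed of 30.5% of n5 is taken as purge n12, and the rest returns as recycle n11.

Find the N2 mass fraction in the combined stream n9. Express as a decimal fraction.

0.547

N2 enters only via n10 and leaves only via the purge: 976×0.322 = 0.305×(N2 in n5), and the absorber passes all N2, so N2 in n9 = N2 in n5 = 1030.4 kg/s.
CO2 in n9: m_A = 976×0.678 + (1−0.305)·(1−0.678)·m_A, so m_A = 661.73/0.7762 = 852.51 kg/s.
n9 = 852.51 + 1030.4 = 1882.9 kg/s.
N2 fraction in n9 = 1030.4/1882.9 = 0.547.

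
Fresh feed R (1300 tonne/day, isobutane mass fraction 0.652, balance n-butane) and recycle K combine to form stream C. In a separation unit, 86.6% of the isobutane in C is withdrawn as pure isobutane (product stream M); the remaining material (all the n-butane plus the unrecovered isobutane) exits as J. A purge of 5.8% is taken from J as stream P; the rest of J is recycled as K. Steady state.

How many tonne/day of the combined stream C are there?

8770 tonne/day

n-butane enters only via R and leaves only via the purge: 1300×0.348 = 0.058×(n-butane in J), and the separation unit passes all n-butane, so n-butane in C = n-butane in J = 7800 tonne/day.
isobutane in C: m_A = 1300×0.652 + (1−0.058)·(1−0.866)·m_A, so m_A = 847.6/0.8738 = 970.05 tonne/day.
C = 970.05 + 7800 = 8770 tonne/day.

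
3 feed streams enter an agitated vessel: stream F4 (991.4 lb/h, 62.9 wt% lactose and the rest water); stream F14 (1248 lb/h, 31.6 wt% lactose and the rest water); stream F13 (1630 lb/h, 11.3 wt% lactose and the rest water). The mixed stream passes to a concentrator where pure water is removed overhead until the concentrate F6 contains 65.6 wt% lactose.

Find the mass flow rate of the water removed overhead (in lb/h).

2037 lb/h

lactose entering = 991.4×0.629 + 1248×0.316 + 1630×0.113 = 1202.1 lb/h.
All lactose reports to F6, so F6 = 1202.1/0.656 = 1832.5 lb/h.
Total feed = 3869.4 lb/h; overhead = 3869.4 − 1832.5 = 2036.9 lb/h.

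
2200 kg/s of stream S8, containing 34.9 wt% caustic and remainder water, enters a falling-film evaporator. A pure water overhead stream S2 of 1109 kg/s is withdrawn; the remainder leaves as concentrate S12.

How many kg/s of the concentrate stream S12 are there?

1091 kg/s

Concentrate = 2200 − 1109 = 1091 kg/s.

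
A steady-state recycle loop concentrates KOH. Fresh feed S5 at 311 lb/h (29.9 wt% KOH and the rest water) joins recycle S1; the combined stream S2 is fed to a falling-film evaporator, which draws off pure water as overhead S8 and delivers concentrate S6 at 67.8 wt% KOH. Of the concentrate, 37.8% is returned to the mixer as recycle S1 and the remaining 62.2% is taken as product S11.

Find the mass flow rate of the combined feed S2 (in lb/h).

Overall KOH balance (none leaves overhead): KOH in fresh feed = KOH in product, i.e. 311×0.299 = (1−0.378)·S6·0.678.
S6 = 92.989/(0.678×0.622) = 220.5 lb/h.
Recycle S1 = 0.378×220.5 = 83.35 lb/h.
Combined feed S2 = 311 + 83.35 = 394.35 lb/h.

394.3 lb/h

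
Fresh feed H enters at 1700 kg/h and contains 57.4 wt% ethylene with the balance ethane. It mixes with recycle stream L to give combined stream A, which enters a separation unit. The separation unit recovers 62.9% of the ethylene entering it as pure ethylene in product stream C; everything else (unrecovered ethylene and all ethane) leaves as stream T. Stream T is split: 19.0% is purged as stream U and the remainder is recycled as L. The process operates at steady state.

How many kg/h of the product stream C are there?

ethylene in A: m_A = 1700×0.574 + (1−0.190)·(1−0.629)·m_A, so m_A = 975.8/0.6995 = 1395 kg/h.
Product C = 0.629×1395 = 877.47 kg/h.

877.5 kg/h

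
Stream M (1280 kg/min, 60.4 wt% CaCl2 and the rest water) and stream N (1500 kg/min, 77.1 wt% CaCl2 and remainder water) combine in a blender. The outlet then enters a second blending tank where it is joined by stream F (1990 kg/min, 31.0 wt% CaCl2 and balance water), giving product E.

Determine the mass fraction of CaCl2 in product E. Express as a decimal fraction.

Overall, product flow = 4770 kg/min.
CaCl2 in = 1280×0.604 + 1500×0.771 + 1990×0.310 = 2546.5 kg/min.
CaCl2 fraction in E = 0.534.

0.534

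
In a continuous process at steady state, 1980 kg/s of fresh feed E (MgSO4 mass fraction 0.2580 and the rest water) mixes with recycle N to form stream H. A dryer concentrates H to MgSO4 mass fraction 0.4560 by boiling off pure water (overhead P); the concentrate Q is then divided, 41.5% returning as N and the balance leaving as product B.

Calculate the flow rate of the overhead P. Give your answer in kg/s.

Overall MgSO4 balance (none leaves overhead): MgSO4 in fresh feed = MgSO4 in product, i.e. 1980×0.258 = (1−0.415)·Q·0.456.
Q = 510.84/(0.456×0.585) = 1915 kg/s.
Recycle N = 0.415×1915 = 794.72 kg/s.
Combined feed H = 1980 + 794.72 = 2774.7 kg/s.
Overhead P = H − Q = 2774.7 − 1915 = 859.74 kg/s.

859.7 kg/s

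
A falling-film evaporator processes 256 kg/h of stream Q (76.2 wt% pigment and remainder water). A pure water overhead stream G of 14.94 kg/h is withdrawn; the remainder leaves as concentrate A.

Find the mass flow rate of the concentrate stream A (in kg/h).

Concentrate = 256 − 14.94 = 241.06 kg/h.

241.1 kg/h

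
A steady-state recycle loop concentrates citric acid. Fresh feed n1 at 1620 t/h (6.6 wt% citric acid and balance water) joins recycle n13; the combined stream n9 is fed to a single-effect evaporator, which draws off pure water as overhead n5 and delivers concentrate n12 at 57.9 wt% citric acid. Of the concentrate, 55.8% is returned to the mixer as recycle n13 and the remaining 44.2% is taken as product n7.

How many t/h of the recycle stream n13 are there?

Overall citric acid balance (none leaves overhead): citric acid in fresh feed = citric acid in product, i.e. 1620×0.066 = (1−0.558)·n12·0.579.
n12 = 106.92/(0.579×0.442) = 417.79 t/h.
Recycle n13 = 0.558×417.79 = 233.13 t/h.

233.1 t/h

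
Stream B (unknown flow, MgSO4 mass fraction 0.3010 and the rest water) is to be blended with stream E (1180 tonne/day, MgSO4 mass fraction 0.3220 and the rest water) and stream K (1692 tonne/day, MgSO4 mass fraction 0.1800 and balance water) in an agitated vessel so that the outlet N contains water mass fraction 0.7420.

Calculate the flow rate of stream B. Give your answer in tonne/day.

Let B be the unknown flow. Total out = 2872 + B.
water balance: 2187.5 + 0.699·B = 0.742·(2872 + B)
(0.699 − 0.742)·B = 0.742×2872 − 2187.5 = -56.456
B = -56.456 / -0.043 = 1312.9 tonne/day

1313 tonne/day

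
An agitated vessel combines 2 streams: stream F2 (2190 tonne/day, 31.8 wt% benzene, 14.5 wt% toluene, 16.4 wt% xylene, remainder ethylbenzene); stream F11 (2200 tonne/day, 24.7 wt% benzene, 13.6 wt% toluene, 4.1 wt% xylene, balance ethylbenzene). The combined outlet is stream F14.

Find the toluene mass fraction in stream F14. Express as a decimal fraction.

0.140

Total flow out = 2190 + 2200 = 4390 tonne/day.
toluene in = 2190×0.145 + 2200×0.136 = 616.75 tonne/day.
toluene mass fraction in F14 = 616.75/4390 = 0.140.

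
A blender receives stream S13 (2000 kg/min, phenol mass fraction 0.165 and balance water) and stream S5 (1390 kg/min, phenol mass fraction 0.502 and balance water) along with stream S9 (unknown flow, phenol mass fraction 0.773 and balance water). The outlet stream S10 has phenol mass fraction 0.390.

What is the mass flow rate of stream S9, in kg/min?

768.5 kg/min

Let S9 be the unknown flow. Total out = 3390 + S9.
phenol balance: 1027.8 + 0.773·S9 = 0.390·(3390 + S9)
(0.773 − 0.390)·S9 = 0.390×3390 − 1027.8 = 294.32
S9 = 294.32 / 0.383 = 768.46 kg/min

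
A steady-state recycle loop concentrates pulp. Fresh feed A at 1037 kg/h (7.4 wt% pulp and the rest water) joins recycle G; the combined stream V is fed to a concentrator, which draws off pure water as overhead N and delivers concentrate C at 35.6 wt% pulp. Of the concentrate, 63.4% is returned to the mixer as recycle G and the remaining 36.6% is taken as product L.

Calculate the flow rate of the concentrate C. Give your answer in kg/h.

Overall pulp balance (none leaves overhead): pulp in fresh feed = pulp in product, i.e. 1037×0.074 = (1−0.634)·C·0.356.
C = 76.738/(0.356×0.366) = 588.95 kg/h.

589 kg/h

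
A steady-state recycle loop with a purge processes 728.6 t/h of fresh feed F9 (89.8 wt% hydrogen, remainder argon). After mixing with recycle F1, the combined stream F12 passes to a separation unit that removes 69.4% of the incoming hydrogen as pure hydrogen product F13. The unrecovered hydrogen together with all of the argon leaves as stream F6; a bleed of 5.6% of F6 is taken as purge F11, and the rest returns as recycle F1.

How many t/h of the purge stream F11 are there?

90.08 t/h

argon enters only via F9 and leaves only via the purge: 728.6×0.102 = 0.056×(argon in F6), and the separation unit passes all argon, so argon in F12 = argon in F6 = 1327.1 t/h.
hydrogen in F12: m_A = 728.6×0.898 + (1−0.056)·(1−0.694)·m_A, so m_A = 654.28/0.7111 = 920.05 t/h.
F6 = (1−0.694)×920.05 + 1327.1 = 1608.6 t/h.
Purge F11 = 0.056×1608.6 = 90.083 t/h.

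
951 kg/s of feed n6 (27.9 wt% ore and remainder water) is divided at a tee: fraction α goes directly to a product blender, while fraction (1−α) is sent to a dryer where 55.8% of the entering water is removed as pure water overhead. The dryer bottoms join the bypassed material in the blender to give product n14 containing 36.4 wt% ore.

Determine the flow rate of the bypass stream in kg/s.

399 kg/s

All 951×0.279 = 265.33 kg/s of ore reaches n14, so n14 = 265.33/0.364 = 728.93 kg/s and vapour = 222.07 kg/s.
The evaporator receives (1−α)·951 of feed at 0.721 water and removes 0.558 of that water:
0.558×0.721×(1−α)×951 = 222.07
(1−α) = 222.07/382.6 = 0.5804;  α = 0.4196.
Bypass flow = 0.4196×951 = 399.01 kg/s.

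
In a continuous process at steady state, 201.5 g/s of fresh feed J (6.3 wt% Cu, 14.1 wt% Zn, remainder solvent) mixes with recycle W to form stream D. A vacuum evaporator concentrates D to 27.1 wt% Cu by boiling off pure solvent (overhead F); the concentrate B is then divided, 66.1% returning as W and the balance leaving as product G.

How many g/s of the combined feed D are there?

292.8 g/s

Overall Cu balance (none leaves overhead): Cu in fresh feed = Cu in product, i.e. 201.5×0.063 = (1−0.661)·B·0.271.
B = 12.694/(0.271×0.339) = 138.18 g/s.
Recycle W = 0.661×138.18 = 91.337 g/s.
Combined feed D = 201.5 + 91.337 = 292.84 g/s.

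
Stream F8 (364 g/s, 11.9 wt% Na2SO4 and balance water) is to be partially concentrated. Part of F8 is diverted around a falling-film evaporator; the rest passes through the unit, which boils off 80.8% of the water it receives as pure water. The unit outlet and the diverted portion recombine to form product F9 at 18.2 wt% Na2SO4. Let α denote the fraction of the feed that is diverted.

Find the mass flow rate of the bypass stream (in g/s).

187 g/s

All 364×0.119 = 43.316 g/s of Na2SO4 reaches F9, so F9 = 43.316/0.182 = 238 g/s and vapour = 126 g/s.
The evaporator receives (1−α)·364 of feed at 0.881 water and removes 0.808 of that water:
0.808×0.881×(1−α)×364 = 126
(1−α) = 126/259.11 = 0.4863;  α = 0.5137.
Bypass flow = 0.5137×364 = 187 g/s.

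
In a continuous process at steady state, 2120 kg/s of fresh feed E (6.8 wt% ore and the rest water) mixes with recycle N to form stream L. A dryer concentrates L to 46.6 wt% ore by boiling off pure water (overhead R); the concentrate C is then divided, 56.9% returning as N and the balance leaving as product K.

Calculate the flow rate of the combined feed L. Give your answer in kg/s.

2528 kg/s

Overall ore balance (none leaves overhead): ore in fresh feed = ore in product, i.e. 2120×0.068 = (1−0.569)·C·0.466.
C = 144.16/(0.466×0.431) = 717.76 kg/s.
Recycle N = 0.569×717.76 = 408.41 kg/s.
Combined feed L = 2120 + 408.41 = 2528.4 kg/s.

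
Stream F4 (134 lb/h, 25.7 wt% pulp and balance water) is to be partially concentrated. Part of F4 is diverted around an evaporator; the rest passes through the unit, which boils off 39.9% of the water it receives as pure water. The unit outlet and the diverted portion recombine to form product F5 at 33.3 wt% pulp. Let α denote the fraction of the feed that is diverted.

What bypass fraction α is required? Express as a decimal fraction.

0.230

All 134×0.257 = 34.438 lb/h of pulp reaches F5, so F5 = 34.438/0.333 = 103.42 lb/h and vapour = 30.583 lb/h.
The evaporator receives (1−α)·134 of feed at 0.743 water and removes 0.399 of that water:
0.399×0.743×(1−α)×134 = 30.583
(1−α) = 30.583/39.725 = 0.7699;  α = 0.2301.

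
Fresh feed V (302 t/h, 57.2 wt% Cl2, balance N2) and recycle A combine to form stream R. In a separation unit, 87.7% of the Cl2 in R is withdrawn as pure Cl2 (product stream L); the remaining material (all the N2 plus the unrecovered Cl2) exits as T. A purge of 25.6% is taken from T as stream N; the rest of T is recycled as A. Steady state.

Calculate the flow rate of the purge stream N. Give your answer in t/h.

N2 enters only via V and leaves only via the purge: 302×0.428 = 0.256×(N2 in T), and the separation unit passes all N2, so N2 in R = N2 in T = 504.91 t/h.
Cl2 in R: m_A = 302×0.572 + (1−0.256)·(1−0.877)·m_A, so m_A = 172.74/0.9085 = 190.14 t/h.
T = (1−0.877)×190.14 + 504.91 = 528.29 t/h.
Purge N = 0.256×528.29 = 135.24 t/h.

135.2 t/h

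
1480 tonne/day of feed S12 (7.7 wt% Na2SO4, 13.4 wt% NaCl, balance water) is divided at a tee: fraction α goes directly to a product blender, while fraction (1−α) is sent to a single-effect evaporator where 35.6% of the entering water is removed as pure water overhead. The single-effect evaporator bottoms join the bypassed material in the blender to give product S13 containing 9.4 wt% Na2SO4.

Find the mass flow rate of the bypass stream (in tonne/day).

527.1 tonne/day

All 1480×0.077 = 113.96 tonne/day of Na2SO4 reaches S13, so S13 = 113.96/0.094 = 1212.3 tonne/day and vapour = 267.66 tonne/day.
The evaporator receives (1−α)·1480 of feed at 0.789 water and removes 0.356 of that water:
0.356×0.789×(1−α)×1480 = 267.66
(1−α) = 267.66/415.71 = 0.6439;  α = 0.3561.
Bypass flow = 0.3561×1480 = 527.08 tonne/day.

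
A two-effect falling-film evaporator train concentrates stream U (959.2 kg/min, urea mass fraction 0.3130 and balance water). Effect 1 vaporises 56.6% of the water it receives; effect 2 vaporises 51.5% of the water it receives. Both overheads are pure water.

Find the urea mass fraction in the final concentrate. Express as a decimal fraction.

water in feed = 959.2×0.687 = 658.97 kg/min.
After stage 1: water left = (1−0.566)×658.97 = 285.99; stream total = 586.22 kg/min.
After stage 2: water left = (1−0.515)×285.99 = 138.71; final concentrate = 438.94 kg/min.
urea fraction = 300.23/438.94 = 0.6840.

0.6840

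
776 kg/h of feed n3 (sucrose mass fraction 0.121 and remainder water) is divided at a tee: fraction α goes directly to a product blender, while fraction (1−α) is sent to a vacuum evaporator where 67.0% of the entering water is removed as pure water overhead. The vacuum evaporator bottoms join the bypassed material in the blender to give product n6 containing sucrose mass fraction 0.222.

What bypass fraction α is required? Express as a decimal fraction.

0.227

All 776×0.121 = 93.896 kg/h of sucrose reaches n6, so n6 = 93.896/0.222 = 422.95 kg/h and vapour = 353.05 kg/h.
The evaporator receives (1−α)·776 of feed at 0.879 water and removes 0.670 of that water:
0.670×0.879×(1−α)×776 = 353.05
(1−α) = 353.05/457.01 = 0.7725;  α = 0.2275.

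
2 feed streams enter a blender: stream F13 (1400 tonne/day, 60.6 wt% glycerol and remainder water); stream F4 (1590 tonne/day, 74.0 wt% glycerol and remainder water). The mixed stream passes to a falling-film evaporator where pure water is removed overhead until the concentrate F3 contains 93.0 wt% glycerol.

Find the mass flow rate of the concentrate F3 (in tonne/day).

glycerol entering = 1400×0.606 + 1590×0.740 = 2025 tonne/day.
All glycerol reports to F3, so F3 = 2025/0.930 = 2177.4 tonne/day.

2177 tonne/day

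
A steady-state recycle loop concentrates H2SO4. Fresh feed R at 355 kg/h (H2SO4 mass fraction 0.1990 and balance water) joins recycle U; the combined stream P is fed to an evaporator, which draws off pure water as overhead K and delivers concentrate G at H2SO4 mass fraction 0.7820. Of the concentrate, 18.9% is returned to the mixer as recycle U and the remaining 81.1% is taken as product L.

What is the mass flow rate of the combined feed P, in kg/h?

376.1 kg/h

Overall H2SO4 balance (none leaves overhead): H2SO4 in fresh feed = H2SO4 in product, i.e. 355×0.199 = (1−0.189)·G·0.782.
G = 70.645/(0.782×0.811) = 111.39 kg/h.
Recycle U = 0.189×111.39 = 21.053 kg/h.
Combined feed P = 355 + 21.053 = 376.05 kg/h.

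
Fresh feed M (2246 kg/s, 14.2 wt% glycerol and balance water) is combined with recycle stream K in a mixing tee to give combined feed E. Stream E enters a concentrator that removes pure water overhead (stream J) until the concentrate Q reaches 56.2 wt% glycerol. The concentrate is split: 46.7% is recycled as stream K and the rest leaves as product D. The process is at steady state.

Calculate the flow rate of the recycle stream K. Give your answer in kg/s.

Overall glycerol balance (none leaves overhead): glycerol in fresh feed = glycerol in product, i.e. 2246×0.142 = (1−0.467)·Q·0.562.
Q = 318.93/(0.562×0.533) = 1064.7 kg/s.
Recycle K = 0.467×1064.7 = 497.22 kg/s.

497.2 kg/s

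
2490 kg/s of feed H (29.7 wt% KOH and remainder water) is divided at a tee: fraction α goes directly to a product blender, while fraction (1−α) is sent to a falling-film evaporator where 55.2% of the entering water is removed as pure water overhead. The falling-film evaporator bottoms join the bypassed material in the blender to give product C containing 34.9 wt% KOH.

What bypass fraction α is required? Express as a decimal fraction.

0.616

All 2490×0.297 = 739.53 kg/s of KOH reaches C, so C = 739.53/0.349 = 2119 kg/s and vapour = 371 kg/s.
The evaporator receives (1−α)·2490 of feed at 0.703 water and removes 0.552 of that water:
0.552×0.703×(1−α)×2490 = 371
(1−α) = 371/966.26 = 0.3840;  α = 0.6160.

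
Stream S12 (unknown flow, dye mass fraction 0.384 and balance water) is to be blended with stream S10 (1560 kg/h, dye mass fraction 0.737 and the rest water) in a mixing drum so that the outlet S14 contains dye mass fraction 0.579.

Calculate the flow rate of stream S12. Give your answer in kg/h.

Let S12 be the unknown flow. Total out = 1560 + S12.
dye balance: 1149.7 + 0.384·S12 = 0.579·(1560 + S12)
(0.384 − 0.579)·S12 = 0.579×1560 − 1149.7 = -246.48
S12 = -246.48 / -0.195 = 1264 kg/h

1264 kg/h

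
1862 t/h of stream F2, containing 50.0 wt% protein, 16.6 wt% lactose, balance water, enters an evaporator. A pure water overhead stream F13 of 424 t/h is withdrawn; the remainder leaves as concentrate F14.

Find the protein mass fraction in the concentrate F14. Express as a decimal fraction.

protein is not removed: 1862×0.500 = 931 t/h of protein enters F14.
Concentrate = 1862 − 424 = 1438 t/h.
Mass fraction = 931/1438 = 0.6474.

0.6474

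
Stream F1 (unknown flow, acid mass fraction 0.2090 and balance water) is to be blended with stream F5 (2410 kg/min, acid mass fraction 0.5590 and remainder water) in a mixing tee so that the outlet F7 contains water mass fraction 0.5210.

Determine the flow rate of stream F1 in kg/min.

714.1 kg/min

Let F1 be the unknown flow. Total out = 2410 + F1.
water balance: 1062.8 + 0.791·F1 = 0.521·(2410 + F1)
(0.791 − 0.521)·F1 = 0.521×2410 − 1062.8 = 192.8
F1 = 192.8 / 0.270 = 714.07 kg/min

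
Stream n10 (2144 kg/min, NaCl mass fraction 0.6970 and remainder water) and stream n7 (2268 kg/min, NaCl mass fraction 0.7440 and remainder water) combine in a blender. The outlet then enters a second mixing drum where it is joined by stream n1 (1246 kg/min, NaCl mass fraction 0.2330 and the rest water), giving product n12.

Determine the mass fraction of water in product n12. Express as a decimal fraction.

0.3863

Overall, product flow = 5658 kg/min.
water in = 2144×0.303 + 2268×0.256 + 1246×0.767 = 2185.9 kg/min.
water fraction in n12 = 0.3863.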